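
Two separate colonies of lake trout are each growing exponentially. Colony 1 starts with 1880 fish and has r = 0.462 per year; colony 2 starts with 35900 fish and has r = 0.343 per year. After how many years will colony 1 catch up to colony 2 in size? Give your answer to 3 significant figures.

24.8 years

Set 1880·e^(0.462t) = 35900·e^(0.343t).
e^((0.462 − 0.343)t) = 35900/1880 → e^(0.119·t) = 19.096.
0.119·t = ln(19.096) = 2.9495, so t = 2.9495/0.119 = 24.785.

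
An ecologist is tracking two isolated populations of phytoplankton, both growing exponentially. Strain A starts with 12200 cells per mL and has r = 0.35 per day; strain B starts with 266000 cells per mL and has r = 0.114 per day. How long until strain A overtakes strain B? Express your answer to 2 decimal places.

Set 12200·e^(0.35t) = 266000·e^(0.114t).
e^((0.35 − 0.114)t) = 266000/12200 → e^(0.236·t) = 21.803.
0.236·t = ln(21.803) = 3.0821, so t = 3.0821/0.236 = 13.06.

13.06 days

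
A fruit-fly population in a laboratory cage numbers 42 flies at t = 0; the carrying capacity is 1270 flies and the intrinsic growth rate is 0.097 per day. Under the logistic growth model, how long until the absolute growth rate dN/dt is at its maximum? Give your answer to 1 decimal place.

Logistic growth is fastest at N = K/2 = 635.
A = (K − N₀)/N₀ = 29.238. Set K/(1 + A·e^(−rt)) = K/2 → A·e^(−rt) = 1.
e^(−0.097t) = 1/29.238 = 0.034202, so t = ln(29.238)/0.097 = 3.3755/0.097 = 34.799.

34.8 days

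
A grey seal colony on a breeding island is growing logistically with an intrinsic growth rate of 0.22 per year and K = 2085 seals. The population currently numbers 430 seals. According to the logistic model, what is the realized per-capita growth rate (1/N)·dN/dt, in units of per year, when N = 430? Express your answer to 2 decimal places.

(1/N)·dN/dt = r(1 − N/K) = 0.22 × (1 − 430/2085).
= 0.22 × 0.79376 = 0.17463.

0.17 per year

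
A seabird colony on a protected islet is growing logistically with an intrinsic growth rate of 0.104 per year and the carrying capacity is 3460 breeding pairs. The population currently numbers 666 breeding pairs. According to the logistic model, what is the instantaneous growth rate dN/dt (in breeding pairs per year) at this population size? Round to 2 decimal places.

dN/dt = rN(1 − N/K) = 0.104 × 666 × (1 − 666/3460).
1 − 666/3460 = 0.80751; dN/dt = 0.104 × 666 × 0.80751 = 55.932.

55.93 breeding pairs per year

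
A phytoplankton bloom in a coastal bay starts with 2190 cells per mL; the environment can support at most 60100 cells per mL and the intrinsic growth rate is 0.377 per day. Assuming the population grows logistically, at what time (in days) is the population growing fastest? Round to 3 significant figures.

Logistic growth is fastest at N = K/2 = 30050.
A = (K − N₀)/N₀ = 26.443. Set K/(1 + A·e^(−rt)) = K/2 → A·e^(−rt) = 1.
e^(−0.377t) = 1/26.443 = 0.0378173, so t = ln(26.443)/0.377 = 3.275/0.377 = 8.687.

8.69 days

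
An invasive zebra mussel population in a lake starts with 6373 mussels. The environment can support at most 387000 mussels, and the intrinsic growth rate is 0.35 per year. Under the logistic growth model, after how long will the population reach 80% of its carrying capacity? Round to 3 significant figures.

15.6 years

A = (K − N₀)/N₀ = (387000 − 6373)/6373 = 59.725.
Solve 387000/(1 + 59.725·e^(−0.35t)) = 309600: 1 + 59.725·e^(−0.35t) = 1.25, so e^(−0.35t) = 0.00418586.
−0.35·t = ln(0.00418586) = -5.476, so t = 5.476/0.35 = 15.646.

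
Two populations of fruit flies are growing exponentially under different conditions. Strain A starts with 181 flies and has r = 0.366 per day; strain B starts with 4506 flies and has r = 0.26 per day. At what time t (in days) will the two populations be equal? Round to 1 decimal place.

Set 181·e^(0.366t) = 4506·e^(0.26t).
e^((0.366 − 0.26)t) = 4506/181 → e^(0.106·t) = 24.895.
0.106·t = ln(24.895) = 3.2147, so t = 3.2147/0.106 = 30.327.

30.3 days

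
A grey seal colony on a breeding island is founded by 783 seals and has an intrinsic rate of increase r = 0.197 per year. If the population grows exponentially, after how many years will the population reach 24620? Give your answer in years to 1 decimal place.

Set N₀·e^(rt) = 24620: e^(0.197·t) = 24620/783 = 31.443.
0.197·t = ln(31.443) = 3.4482, so t = 3.4482/0.197 = 17.503.

17.5 years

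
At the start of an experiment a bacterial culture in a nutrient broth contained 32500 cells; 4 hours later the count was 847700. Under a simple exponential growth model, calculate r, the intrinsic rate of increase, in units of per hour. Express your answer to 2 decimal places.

From N(t) = N₀·e^(rt): e^(r·4) = 847700/32500 = 26.083.
r·4 = ln(26.083) = 3.2613, so r = 3.2613/4 = 0.81532.

0.82 per hour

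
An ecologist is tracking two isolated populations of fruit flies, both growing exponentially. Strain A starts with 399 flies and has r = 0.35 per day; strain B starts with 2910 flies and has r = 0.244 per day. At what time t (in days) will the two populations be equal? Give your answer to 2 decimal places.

Set 399·e^(0.35t) = 2910·e^(0.244t).
e^((0.35 − 0.244)t) = 2910/399 → e^(0.106·t) = 7.2932.
0.106·t = ln(7.2932) = 1.9869, so t = 1.9869/0.106 = 18.745.

18.74 days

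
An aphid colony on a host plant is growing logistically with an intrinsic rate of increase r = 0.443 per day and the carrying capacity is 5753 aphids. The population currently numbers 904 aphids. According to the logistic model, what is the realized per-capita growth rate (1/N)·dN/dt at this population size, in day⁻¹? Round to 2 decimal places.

(1/N)·dN/dt = r(1 − N/K) = 0.443 × (1 − 904/5753).
= 0.443 × 0.84286 = 0.37339.

0.37 per day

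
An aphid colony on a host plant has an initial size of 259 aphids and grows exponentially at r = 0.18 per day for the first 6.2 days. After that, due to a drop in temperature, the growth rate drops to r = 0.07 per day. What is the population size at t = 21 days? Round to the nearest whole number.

Phase 1: N(6.2) = 259·e^(0.18×6.2) = 259·e^1.116 = 790.628.
Phase 2 runs for 21 − 6.2 = 14.8 days at r = 0.07.
N(21) = 790.628·e^(0.07×14.8) = 790.628·e^1.036 = 2227.93.

2228 aphids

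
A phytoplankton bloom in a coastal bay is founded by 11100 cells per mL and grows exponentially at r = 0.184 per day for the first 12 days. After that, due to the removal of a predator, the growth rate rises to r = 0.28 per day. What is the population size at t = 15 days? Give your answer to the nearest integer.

Phase 1: N(12) = 11100·e^(0.184×12) = 11100·e^2.208 = 100982.
Phase 2 runs for 15 − 12 = 3 days at r = 0.28.
N(15) = 100982·e^(0.28×3) = 100982·e^0.84 = 233912.

233912 cells per mL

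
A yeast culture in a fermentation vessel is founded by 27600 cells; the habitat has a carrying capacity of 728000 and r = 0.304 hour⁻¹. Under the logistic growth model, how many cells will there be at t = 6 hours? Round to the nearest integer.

A = (K − N₀)/N₀ = (728000 − 27600)/27600 = 25.377.
N(t) = K/(1 + A·e^(−rt)) = 728000/(1 + 25.377×e^(−0.304×6)).
e^(−1.824) = 0.16138; denominator = 1 + 25.377×0.16138 = 5.0953.
N = 728000/5.0953 = 142877.

142877 cells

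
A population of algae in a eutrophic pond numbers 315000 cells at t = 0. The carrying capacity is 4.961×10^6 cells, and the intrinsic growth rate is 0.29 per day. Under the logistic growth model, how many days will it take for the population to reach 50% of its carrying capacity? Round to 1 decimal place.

9.3 days

A = (K − N₀)/N₀ = (4.961×10^6 − 315000)/315000 = 14.749.
Solve 4.961×10^6/(1 + 14.749·e^(−0.29t)) = 2.4805×10^6: 1 + 14.749·e^(−0.29t) = 2, so e^(−0.29t) = 0.0678003.
−0.29·t = ln(0.0678003) = -2.6912, so t = 2.6912/0.29 = 9.28.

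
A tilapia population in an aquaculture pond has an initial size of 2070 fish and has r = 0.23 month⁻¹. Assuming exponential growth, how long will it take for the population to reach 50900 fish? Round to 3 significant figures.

Set N₀·e^(rt) = 50900: e^(0.23·t) = 50900/2070 = 24.589.
0.23·t = ln(24.589) = 3.2023, so t = 3.2023/0.23 = 13.923.

13.9 months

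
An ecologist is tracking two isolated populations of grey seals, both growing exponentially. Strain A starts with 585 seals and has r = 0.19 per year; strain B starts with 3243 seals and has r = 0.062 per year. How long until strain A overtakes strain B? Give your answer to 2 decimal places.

13.38 years

Set 585·e^(0.19t) = 3243·e^(0.062t).
e^((0.19 − 0.062)t) = 3243/585 → e^(0.128·t) = 5.5436.
0.128·t = ln(5.5436) = 1.7126, so t = 1.7126/0.128 = 13.38.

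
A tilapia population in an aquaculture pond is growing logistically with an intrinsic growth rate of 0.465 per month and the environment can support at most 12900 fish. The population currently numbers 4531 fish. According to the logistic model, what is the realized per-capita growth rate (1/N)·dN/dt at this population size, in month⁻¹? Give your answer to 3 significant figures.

(1/N)·dN/dt = r(1 − N/K) = 0.465 × (1 − 4531/12900).
= 0.465 × 0.64876 = 0.30167.

0.302 per month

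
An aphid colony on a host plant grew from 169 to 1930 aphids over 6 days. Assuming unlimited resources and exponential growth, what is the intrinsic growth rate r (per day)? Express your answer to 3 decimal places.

0.406 per day

From N(t) = N₀·e^(rt): e^(r·6) = 1930/169 = 11.42.
r·6 = ln(11.42) = 2.4354, so r = 2.4354/6 = 0.4059.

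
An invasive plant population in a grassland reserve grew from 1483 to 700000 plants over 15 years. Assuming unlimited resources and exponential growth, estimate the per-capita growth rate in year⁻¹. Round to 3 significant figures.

0.410 per year

From N(t) = N₀·e^(rt): e^(r·15) = 700000/1483 = 472.02.
r·15 = ln(472.02) = 6.157, so r = 6.157/15 = 0.41047.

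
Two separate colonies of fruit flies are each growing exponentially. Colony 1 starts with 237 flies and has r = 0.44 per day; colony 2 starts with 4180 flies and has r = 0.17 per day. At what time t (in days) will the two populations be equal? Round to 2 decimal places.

Set 237·e^(0.44t) = 4180·e^(0.17t).
e^((0.44 − 0.17)t) = 4180/237 → e^(0.27·t) = 17.637.
0.27·t = ln(17.637) = 2.87, so t = 2.87/0.27 = 10.63.

10.63 days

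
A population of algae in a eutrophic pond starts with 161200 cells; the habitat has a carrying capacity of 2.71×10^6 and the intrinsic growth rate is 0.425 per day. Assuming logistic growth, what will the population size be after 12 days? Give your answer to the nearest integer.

2471730 cells

A = (K − N₀)/N₀ = (2.71×10^6 − 161200)/161200 = 15.811.
N(t) = K/(1 + A·e^(−rt)) = 2.71×10^6/(1 + 15.811×e^(−0.425×12)).
e^(−5.1) = 0.0060967; denominator = 1 + 15.811×0.0060967 = 1.0964.
N = 2.71×10^6/1.0964 = 2.47173×10^6.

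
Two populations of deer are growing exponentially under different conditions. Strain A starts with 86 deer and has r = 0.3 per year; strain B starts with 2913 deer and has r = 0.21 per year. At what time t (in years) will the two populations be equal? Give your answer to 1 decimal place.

39.1 years

Set 86·e^(0.3t) = 2913·e^(0.21t).
e^((0.3 − 0.21)t) = 2913/86 → e^(0.09·t) = 33.872.
0.09·t = ln(33.872) = 3.5226, so t = 3.5226/0.09 = 39.14.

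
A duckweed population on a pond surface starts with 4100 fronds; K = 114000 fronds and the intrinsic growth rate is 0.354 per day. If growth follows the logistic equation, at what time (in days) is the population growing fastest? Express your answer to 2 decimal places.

Logistic growth is fastest at N = K/2 = 57000.
A = (K − N₀)/N₀ = 26.805. Set K/(1 + A·e^(−rt)) = K/2 → A·e^(−rt) = 1.
e^(−0.354t) = 1/26.805 = 0.0373066, so t = ln(26.805)/0.354 = 3.2886/0.354 = 9.2898.

9.29 days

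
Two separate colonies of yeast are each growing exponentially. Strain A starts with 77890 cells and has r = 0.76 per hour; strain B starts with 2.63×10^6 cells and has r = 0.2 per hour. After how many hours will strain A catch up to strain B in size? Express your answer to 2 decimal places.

Set 77890·e^(0.76t) = 2.63×10^6·e^(0.2t).
e^((0.76 − 0.2)t) = 2.63×10^6/77890 → e^(0.56·t) = 33.766.
0.56·t = ln(33.766) = 3.5194, so t = 3.5194/0.56 = 6.2847.

6.28 hours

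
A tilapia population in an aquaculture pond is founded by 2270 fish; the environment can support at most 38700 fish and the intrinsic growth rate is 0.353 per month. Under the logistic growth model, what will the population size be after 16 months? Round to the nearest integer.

A = (K − N₀)/N₀ = (38700 − 2270)/2270 = 16.048.
N(t) = K/(1 + A·e^(−rt)) = 38700/(1 + 16.048×e^(−0.353×16)).
e^(−5.648) = 0.0035246; denominator = 1 + 16.048×0.0035246 = 1.0566.
N = 38700/1.0566 = 36628.2.

36628 fish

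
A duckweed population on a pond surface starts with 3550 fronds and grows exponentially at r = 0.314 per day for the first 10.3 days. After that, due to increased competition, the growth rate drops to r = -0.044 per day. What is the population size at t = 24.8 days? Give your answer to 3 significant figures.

47600 fronds

Phase 1: N(10.3) = 3550·e^(0.314×10.3) = 3550·e^3.234 = 90120.5.
Phase 2 runs for 24.8 − 10.3 = 14.5 days at r = -0.044.
N(24.8) = 90120.5·e^(-0.044×14.5) = 90120.5·e^-0.638 = 47615.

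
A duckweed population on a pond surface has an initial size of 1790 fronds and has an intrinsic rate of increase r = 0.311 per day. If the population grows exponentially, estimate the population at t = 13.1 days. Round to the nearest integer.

N(t) = N₀·e^(rt) = 1790 × e^(0.311×13.1) = 1790 × e^4.074.
e^4.074 ≈ 58.798, so N ≈ 1790 × 58.798 = 105248.

105248 fronds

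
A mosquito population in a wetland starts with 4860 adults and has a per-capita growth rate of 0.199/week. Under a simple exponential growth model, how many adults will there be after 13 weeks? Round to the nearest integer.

N(t) = N₀·e^(rt) = 4860 × e^(0.199×13) = 4860 × e^2.587.
e^2.587 ≈ 13.29, so N ≈ 4860 × 13.29 = 64588.6.

64589 adults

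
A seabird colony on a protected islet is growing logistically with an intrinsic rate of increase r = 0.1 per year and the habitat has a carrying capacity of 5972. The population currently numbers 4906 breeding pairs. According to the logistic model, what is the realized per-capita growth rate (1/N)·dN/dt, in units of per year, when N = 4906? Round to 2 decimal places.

(1/N)·dN/dt = r(1 − N/K) = 0.1 × (1 − 4906/5972).
= 0.1 × 0.1785 = 0.01785.

0.02 per year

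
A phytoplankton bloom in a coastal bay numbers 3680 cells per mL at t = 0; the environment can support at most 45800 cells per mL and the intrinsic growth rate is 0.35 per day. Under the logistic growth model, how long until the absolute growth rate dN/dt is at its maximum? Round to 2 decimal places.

6.96 days

Logistic growth is fastest at N = K/2 = 22900.
A = (K − N₀)/N₀ = 11.446. Set K/(1 + A·e^(−rt)) = K/2 → A·e^(−rt) = 1.
e^(−0.35t) = 1/11.446 = 0.0873694, so t = ln(11.446)/0.35 = 2.4376/0.35 = 6.9646.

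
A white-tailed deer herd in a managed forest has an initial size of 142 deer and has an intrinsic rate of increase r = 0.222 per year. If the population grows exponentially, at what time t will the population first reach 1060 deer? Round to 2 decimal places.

9.05 years

Set N₀·e^(rt) = 1060: e^(0.222·t) = 1060/142 = 7.4648.
0.222·t = ln(7.4648) = 2.0102, so t = 2.0102/0.222 = 9.0549.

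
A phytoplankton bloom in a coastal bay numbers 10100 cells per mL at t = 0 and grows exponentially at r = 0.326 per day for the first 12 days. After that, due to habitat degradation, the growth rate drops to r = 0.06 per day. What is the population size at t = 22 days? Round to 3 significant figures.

920000 cells per mL

Phase 1: N(12) = 10100·e^(0.326×12) = 10100·e^3.912 = 504988.
Phase 2 runs for 22 − 12 = 10 days at r = 0.06.
N(22) = 504988·e^(0.06×10) = 504988·e^0.6 = 920149.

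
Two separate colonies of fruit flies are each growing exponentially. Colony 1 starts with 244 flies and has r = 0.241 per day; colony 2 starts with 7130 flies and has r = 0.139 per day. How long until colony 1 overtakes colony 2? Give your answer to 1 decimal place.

Set 244·e^(0.241t) = 7130·e^(0.139t).
e^((0.241 − 0.139)t) = 7130/244 → e^(0.102·t) = 29.221.
0.102·t = ln(29.221) = 3.3749, so t = 3.3749/0.102 = 33.087.

33.1 days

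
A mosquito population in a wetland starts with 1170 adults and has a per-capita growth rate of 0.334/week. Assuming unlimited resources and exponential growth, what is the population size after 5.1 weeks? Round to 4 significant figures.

N(t) = N₀·e^(rt) = 1170 × e^(0.334×5.1) = 1170 × e^1.703.
e^1.703 ≈ 5.4926, so N ≈ 1170 × 5.4926 = 6426.33.

6426 adults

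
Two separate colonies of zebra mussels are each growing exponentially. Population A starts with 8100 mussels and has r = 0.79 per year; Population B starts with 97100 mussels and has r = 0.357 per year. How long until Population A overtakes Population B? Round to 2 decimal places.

5.74 years

Set 8100·e^(0.79t) = 97100·e^(0.357t).
e^((0.79 − 0.357)t) = 97100/8100 → e^(0.433·t) = 11.988.
0.433·t = ln(11.988) = 2.4839, so t = 2.4839/0.433 = 5.7364.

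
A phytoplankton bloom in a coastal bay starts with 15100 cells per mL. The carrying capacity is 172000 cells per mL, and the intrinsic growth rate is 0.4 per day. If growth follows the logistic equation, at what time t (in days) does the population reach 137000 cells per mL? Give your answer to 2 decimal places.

9.26 days

A = (K − N₀)/N₀ = (172000 − 15100)/15100 = 10.391.
Solve 172000/(1 + 10.391·e^(−0.4t)) = 137000: 1 + 10.391·e^(−0.4t) = 1.2555, so e^(−0.4t) = 0.0245868.
−0.4·t = ln(0.0245868) = -3.7055, so t = 3.7055/0.4 = 9.2639.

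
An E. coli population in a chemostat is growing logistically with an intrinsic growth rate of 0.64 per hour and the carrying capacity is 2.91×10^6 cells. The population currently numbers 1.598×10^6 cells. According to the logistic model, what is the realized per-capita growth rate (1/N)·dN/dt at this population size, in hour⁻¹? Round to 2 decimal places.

(1/N)·dN/dt = r(1 − N/K) = 0.64 × (1 − 1.598×10^6/2.91×10^6).
= 0.64 × 0.45086 = 0.28855.

0.29 per hour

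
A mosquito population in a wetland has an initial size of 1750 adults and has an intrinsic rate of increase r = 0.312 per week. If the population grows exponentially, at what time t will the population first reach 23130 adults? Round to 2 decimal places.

Set N₀·e^(rt) = 23130: e^(0.312·t) = 23130/1750 = 13.217.
0.312·t = ln(13.217) = 2.5815, so t = 2.5815/0.312 = 8.2741.

8.27 weeks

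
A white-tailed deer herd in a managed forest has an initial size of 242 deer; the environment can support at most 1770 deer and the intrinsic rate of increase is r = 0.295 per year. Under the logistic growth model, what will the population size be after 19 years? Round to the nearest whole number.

1730 deer

A = (K − N₀)/N₀ = (1770 − 242)/242 = 6.314.
N(t) = K/(1 + A·e^(−rt)) = 1770/(1 + 6.314×e^(−0.295×19)).
e^(−5.605) = 0.0036794; denominator = 1 + 6.314×0.0036794 = 1.0232.
N = 1770/1.0232 = 1729.81.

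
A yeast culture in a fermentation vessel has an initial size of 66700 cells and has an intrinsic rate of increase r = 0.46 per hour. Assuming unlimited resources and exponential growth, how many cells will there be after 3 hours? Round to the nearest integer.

265126 cells

N(t) = N₀·e^(rt) = 66700 × e^(0.46×3) = 66700 × e^1.38.
e^1.38 ≈ 3.9749, so N ≈ 66700 × 3.9749 = 265126.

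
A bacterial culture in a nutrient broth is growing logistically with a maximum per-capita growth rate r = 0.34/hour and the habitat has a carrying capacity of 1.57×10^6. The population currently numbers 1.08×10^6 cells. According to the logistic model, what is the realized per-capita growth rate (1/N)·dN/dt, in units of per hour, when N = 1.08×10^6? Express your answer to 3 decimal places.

0.106 per hour

(1/N)·dN/dt = r(1 − N/K) = 0.34 × (1 − 1.08×10^6/1.57×10^6).
= 0.34 × 0.3121 = 0.10611.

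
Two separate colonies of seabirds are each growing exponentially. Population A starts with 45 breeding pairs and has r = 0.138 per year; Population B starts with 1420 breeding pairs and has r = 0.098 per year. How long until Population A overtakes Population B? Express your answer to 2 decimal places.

Set 45·e^(0.138t) = 1420·e^(0.098t).
e^((0.138 − 0.098)t) = 1420/45 → e^(0.04·t) = 31.556.
0.04·t = ln(31.556) = 3.4517, so t = 3.4517/0.04 = 86.294.

86.29 years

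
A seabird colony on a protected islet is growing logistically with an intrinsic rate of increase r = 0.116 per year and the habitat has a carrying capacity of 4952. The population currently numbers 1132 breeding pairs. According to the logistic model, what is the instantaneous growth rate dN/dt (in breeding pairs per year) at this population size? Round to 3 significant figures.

dN/dt = rN(1 − N/K) = 0.116 × 1132 × (1 − 1132/4952).
1 − 1132/4952 = 0.77141; dN/dt = 0.116 × 1132 × 0.77141 = 101.29.

101 breeding pairs per year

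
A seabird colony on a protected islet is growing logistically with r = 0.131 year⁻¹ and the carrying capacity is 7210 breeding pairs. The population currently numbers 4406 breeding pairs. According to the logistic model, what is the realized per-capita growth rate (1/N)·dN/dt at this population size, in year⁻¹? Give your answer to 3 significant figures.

0.0509 per year

(1/N)·dN/dt = r(1 − N/K) = 0.131 × (1 − 4406/7210).
= 0.131 × 0.3889 = 0.050946.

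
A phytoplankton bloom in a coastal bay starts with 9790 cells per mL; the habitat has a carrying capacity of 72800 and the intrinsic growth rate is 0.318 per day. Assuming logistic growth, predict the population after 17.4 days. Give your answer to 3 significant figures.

A = (K − N₀)/N₀ = (72800 − 9790)/9790 = 6.4362.
N(t) = K/(1 + A·e^(−rt)) = 72800/(1 + 6.4362×e^(−0.318×17.4)).
e^(−5.533) = 0.0039533; denominator = 1 + 6.4362×0.0039533 = 1.0254.
N = 72800/1.0254 = 70993.6.

71000 cells per mL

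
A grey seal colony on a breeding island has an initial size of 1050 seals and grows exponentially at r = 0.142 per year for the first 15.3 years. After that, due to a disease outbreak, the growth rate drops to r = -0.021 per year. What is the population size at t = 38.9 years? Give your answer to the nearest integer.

5617 seals

Phase 1: N(15.3) = 1050·e^(0.142×15.3) = 1050·e^2.173 = 9220.14.
Phase 2 runs for 38.9 − 15.3 = 23.6 years at r = -0.021.
N(38.9) = 9220.14·e^(-0.021×23.6) = 9220.14·e^-0.4956 = 5616.96.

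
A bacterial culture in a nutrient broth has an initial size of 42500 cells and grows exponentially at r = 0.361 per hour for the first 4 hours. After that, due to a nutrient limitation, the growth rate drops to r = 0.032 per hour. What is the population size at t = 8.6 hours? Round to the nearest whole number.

208660 cells

Phase 1: N(4) = 42500·e^(0.361×4) = 42500·e^1.444 = 180099.
Phase 2 runs for 8.6 − 4 = 4.6 hours at r = 0.032.
N(8.6) = 180099·e^(0.032×4.6) = 180099·e^0.1472 = 208660.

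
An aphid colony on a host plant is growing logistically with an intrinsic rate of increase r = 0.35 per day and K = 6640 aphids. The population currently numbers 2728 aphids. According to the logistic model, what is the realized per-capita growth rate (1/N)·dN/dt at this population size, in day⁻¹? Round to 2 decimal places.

0.21 per day

(1/N)·dN/dt = r(1 − N/K) = 0.35 × (1 − 2728/6640).
= 0.35 × 0.58916 = 0.2062.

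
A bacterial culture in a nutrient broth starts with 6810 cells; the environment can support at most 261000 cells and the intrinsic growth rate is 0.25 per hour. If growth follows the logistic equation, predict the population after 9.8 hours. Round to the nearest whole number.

61834 cells

A = (K − N₀)/N₀ = (261000 − 6810)/6810 = 37.326.
N(t) = K/(1 + A·e^(−rt)) = 261000/(1 + 37.326×e^(−0.25×9.8)).
e^(−2.45) = 0.086294; denominator = 1 + 37.326×0.086294 = 4.221.
N = 261000/4.221 = 61833.8.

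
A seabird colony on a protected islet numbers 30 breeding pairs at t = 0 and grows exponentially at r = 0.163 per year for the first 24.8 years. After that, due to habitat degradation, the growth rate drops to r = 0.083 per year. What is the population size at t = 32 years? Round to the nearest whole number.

Phase 1: N(24.8) = 30·e^(0.163×24.8) = 30·e^4.042 = 1708.89.
Phase 2 runs for 32 − 24.8 = 7.2 years at r = 0.083.
N(32) = 1708.89·e^(0.083×7.2) = 1708.89·e^0.5976 = 3106.33.

3106 breeding pairs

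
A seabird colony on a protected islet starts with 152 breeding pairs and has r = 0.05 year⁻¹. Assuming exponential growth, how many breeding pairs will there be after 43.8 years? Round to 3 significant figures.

1360 breeding pairs

N(t) = N₀·e^(rt) = 152 × e^(0.05×43.8) = 152 × e^2.19.
e^2.19 ≈ 8.9352, so N ≈ 152 × 8.9352 = 1358.15.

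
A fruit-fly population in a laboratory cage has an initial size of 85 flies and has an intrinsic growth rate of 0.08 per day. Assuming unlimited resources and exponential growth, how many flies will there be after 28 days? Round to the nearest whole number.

N(t) = N₀·e^(rt) = 85 × e^(0.08×28) = 85 × e^2.24.
e^2.24 ≈ 9.3933, so N ≈ 85 × 9.3933 = 798.433.

798 flies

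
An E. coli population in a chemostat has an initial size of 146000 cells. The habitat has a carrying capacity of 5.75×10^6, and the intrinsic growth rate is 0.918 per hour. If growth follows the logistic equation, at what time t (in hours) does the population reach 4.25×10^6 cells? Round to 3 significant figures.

A = (K − N₀)/N₀ = (5.75×10^6 − 146000)/146000 = 38.384.
Solve 5.75×10^6/(1 + 38.384·e^(−0.918t)) = 4.25×10^6: 1 + 38.384·e^(−0.918t) = 1.3529, so e^(−0.918t) = 0.00919511.
−0.918·t = ln(0.00919511) = -4.6891, so t = 4.6891/0.918 = 5.1079.

5.11 hours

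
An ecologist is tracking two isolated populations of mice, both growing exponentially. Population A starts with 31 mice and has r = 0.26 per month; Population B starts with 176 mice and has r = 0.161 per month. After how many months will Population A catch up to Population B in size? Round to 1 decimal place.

Set 31·e^(0.26t) = 176·e^(0.161t).
e^((0.26 − 0.161)t) = 176/31 → e^(0.099·t) = 5.6774.
0.099·t = ln(5.6774) = 1.7365, so t = 1.7365/0.099 = 17.54.

17.5 months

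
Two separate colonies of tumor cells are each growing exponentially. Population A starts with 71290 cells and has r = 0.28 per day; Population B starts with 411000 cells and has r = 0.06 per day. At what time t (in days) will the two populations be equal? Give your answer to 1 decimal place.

8.0 days

Set 71290·e^(0.28t) = 411000·e^(0.06t).
e^((0.28 − 0.06)t) = 411000/71290 → e^(0.22·t) = 5.7652.
0.22·t = ln(5.7652) = 1.7518, so t = 1.7518/0.22 = 7.9629.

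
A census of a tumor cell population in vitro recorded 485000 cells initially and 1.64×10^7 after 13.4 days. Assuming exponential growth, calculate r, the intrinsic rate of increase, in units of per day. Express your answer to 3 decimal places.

0.263 per day

From N(t) = N₀·e^(rt): e^(r·13.4) = 1.64×10^7/485000 = 33.814.
r·13.4 = ln(33.814) = 3.5209, so r = 3.5209/13.4 = 0.26275.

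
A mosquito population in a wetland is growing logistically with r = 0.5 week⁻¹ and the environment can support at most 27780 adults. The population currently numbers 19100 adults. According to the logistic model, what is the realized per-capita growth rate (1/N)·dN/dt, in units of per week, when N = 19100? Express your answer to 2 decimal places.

(1/N)·dN/dt = r(1 − N/K) = 0.5 × (1 − 19100/27780).
= 0.5 × 0.31246 = 0.15623.

0.16 per week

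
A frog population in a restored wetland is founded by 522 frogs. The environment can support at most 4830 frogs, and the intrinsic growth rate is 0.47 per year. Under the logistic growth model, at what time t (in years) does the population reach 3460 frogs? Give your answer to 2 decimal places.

6.46 years

A = (K − N₀)/N₀ = (4830 − 522)/522 = 8.2529.
Solve 4830/(1 + 8.2529·e^(−0.47t)) = 3460: 1 + 8.2529·e^(−0.47t) = 1.396, so e^(−0.47t) = 0.0479777.
−0.47·t = ln(0.0479777) = -3.037, so t = 3.037/0.47 = 6.4617.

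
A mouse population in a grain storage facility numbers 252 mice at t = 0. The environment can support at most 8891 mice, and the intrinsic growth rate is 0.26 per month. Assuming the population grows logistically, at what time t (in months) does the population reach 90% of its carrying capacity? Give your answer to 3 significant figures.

22.0 months

A = (K − N₀)/N₀ = (8891 − 252)/252 = 34.282.
Solve 8891/(1 + 34.282·e^(−0.26t)) = 8001.9: 1 + 34.282·e^(−0.26t) = 1.1111, so e^(−0.26t) = 0.00324112.
−0.26·t = ln(0.00324112) = -5.7318, so t = 5.7318/0.26 = 22.046.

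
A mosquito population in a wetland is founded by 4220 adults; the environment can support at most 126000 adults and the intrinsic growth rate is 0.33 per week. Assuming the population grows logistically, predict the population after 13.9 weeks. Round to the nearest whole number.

97382 adults

A = (K − N₀)/N₀ = (126000 − 4220)/4220 = 28.858.
N(t) = K/(1 + A·e^(−rt)) = 126000/(1 + 28.858×e^(−0.33×13.9)).
e^(−4.587) = 0.010183; denominator = 1 + 28.858×0.010183 = 1.2939.
N = 126000/1.2939 = 97382.3.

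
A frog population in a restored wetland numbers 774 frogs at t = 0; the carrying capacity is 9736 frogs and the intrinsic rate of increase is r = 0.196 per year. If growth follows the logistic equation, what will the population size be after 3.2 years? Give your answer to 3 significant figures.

A = (K − N₀)/N₀ = (9736 − 774)/774 = 11.579.
N(t) = K/(1 + A·e^(−rt)) = 9736/(1 + 11.579×e^(−0.196×3.2)).
e^(−0.6272) = 0.53409; denominator = 1 + 11.579×0.53409 = 7.1841.
N = 9736/7.1841 = 1355.22.

1360 frogs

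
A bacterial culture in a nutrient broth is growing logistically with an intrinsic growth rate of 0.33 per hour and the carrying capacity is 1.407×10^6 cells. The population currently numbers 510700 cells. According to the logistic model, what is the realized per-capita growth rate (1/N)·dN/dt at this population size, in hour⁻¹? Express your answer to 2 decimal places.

0.21 per hour

(1/N)·dN/dt = r(1 − N/K) = 0.33 × (1 − 510700/1.407×10^6).
= 0.33 × 0.63703 = 0.21022.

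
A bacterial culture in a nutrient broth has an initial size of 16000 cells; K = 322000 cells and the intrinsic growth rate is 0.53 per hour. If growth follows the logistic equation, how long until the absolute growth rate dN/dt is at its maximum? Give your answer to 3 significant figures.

5.57 hours

Logistic growth is fastest at N = K/2 = 161000.
A = (K − N₀)/N₀ = 19.125. Set K/(1 + A·e^(−rt)) = K/2 → A·e^(−rt) = 1.
e^(−0.53t) = 1/19.125 = 0.0522876, so t = ln(19.125)/0.53 = 2.951/0.53 = 5.5679.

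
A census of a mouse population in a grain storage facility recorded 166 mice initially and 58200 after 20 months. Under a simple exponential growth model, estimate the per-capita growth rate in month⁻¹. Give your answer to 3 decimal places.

From N(t) = N₀·e^(rt): e^(r·20) = 58200/166 = 350.6.
r·20 = ln(350.6) = 5.8597, so r = 5.8597/20 = 0.29298.

0.293 per month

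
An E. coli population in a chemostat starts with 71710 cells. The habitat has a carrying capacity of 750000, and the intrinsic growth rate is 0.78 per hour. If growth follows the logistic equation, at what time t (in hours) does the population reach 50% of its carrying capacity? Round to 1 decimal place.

2.9 hours

A = (K − N₀)/N₀ = (750000 − 71710)/71710 = 9.4588.
Solve 750000/(1 + 9.4588·e^(−0.78t)) = 375000: 1 + 9.4588·e^(−0.78t) = 2, so e^(−0.78t) = 0.105722.
−0.78·t = ln(0.105722) = -2.2469, so t = 2.2469/0.78 = 2.8807.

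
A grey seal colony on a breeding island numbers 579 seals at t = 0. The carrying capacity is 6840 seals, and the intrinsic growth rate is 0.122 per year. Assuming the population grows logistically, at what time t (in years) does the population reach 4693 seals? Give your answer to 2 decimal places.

A = (K − N₀)/N₀ = (6840 − 579)/579 = 10.813.
Solve 6840/(1 + 10.813·e^(−0.122t)) = 4693: 1 + 10.813·e^(−0.122t) = 1.4575, so e^(−0.122t) = 0.0423074.
−0.122·t = ln(0.0423074) = -3.1628, so t = 3.1628/0.122 = 25.925.

25.92 years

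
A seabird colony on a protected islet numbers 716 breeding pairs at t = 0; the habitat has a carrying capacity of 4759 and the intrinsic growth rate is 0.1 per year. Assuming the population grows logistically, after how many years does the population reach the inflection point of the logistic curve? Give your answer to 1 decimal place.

Logistic growth is fastest at N = K/2 = 2379.5.
A = (K − N₀)/N₀ = 5.6466. Set K/(1 + A·e^(−rt)) = K/2 → A·e^(−rt) = 1.
e^(−0.1t) = 1/5.6466 = 0.177096, so t = ln(5.6466)/0.1 = 1.7311/0.1 = 17.311.

17.3 years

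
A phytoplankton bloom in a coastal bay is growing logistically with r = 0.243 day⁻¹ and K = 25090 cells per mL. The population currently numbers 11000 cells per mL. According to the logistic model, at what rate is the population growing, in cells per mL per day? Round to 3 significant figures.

1500 cells per mL per day

dN/dt = rN(1 − N/K) = 0.243 × 11000 × (1 − 11000/25090).
1 − 11000/25090 = 0.56158; dN/dt = 0.243 × 11000 × 0.56158 = 1501.1.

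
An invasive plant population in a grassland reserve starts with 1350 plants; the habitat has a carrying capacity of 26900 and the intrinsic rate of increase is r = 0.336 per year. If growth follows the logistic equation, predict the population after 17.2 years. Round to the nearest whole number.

A = (K − N₀)/N₀ = (26900 − 1350)/1350 = 18.926.
N(t) = K/(1 + A·e^(−rt)) = 26900/(1 + 18.926×e^(−0.336×17.2)).
e^(−5.779) = 0.0030912; denominator = 1 + 18.926×0.0030912 = 1.0585.
N = 26900/1.0585 = 25413.2.

25413 plants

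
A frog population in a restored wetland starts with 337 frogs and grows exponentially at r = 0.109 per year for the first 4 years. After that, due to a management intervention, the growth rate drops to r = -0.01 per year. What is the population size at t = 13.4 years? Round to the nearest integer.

Phase 1: N(4) = 337·e^(0.109×4) = 337·e^0.436 = 521.173.
Phase 2 runs for 13.4 − 4 = 9.4 years at r = -0.01.
N(13.4) = 521.173·e^(-0.01×9.4) = 521.173·e^-0.094 = 474.415.

474 frogs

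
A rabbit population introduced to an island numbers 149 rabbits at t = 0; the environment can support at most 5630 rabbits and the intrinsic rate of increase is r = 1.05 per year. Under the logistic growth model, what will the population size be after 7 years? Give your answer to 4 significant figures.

A = (K − N₀)/N₀ = (5630 − 149)/149 = 36.785.
N(t) = K/(1 + A·e^(−rt)) = 5630/(1 + 36.785×e^(−1.05×7)).
e^(−7.35) = 0.00064259; denominator = 1 + 36.785×0.00064259 = 1.0236.
N = 5630/1.0236 = 5499.99.

5500 rabbits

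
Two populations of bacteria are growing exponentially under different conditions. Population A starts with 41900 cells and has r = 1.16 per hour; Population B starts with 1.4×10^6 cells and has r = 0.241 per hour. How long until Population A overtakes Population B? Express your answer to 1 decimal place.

Set 41900·e^(1.16t) = 1.4×10^6·e^(0.241t).
e^((1.16 − 0.241)t) = 1.4×10^6/41900 → e^(0.919·t) = 33.413.
0.919·t = ln(33.413) = 3.5089, so t = 3.5089/0.919 = 3.8182.

3.8 hours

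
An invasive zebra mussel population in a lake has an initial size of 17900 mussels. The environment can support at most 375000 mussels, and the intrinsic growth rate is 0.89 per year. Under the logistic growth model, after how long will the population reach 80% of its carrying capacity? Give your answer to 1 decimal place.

A = (K − N₀)/N₀ = (375000 − 17900)/17900 = 19.95.
Solve 375000/(1 + 19.95·e^(−0.89t)) = 300000: 1 + 19.95·e^(−0.89t) = 1.25, so e^(−0.89t) = 0.0125315.
−0.89·t = ln(0.0125315) = -4.3795, so t = 4.3795/0.89 = 4.9208.

4.9 years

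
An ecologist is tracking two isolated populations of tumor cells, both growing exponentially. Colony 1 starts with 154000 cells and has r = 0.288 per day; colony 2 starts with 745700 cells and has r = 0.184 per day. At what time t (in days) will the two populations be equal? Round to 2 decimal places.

15.17 days

Set 154000·e^(0.288t) = 745700·e^(0.184t).
e^((0.288 − 0.184)t) = 745700/154000 → e^(0.104·t) = 4.8422.
0.104·t = ln(4.8422) = 1.5774, so t = 1.5774/0.104 = 15.167.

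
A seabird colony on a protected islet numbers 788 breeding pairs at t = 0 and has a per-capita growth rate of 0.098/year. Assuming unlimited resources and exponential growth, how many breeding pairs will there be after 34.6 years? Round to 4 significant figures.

N(t) = N₀·e^(rt) = 788 × e^(0.098×34.6) = 788 × e^3.391.
e^3.391 ≈ 29.69, so N ≈ 788 × 29.69 = 23395.5.

23400 breeding pairs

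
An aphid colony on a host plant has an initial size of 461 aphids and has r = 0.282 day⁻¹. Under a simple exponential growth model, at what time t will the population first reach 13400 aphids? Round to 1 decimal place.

Set N₀·e^(rt) = 13400: e^(0.282·t) = 13400/461 = 29.067.
0.282·t = ln(29.067) = 3.3696, so t = 3.3696/0.282 = 11.949.

11.9 days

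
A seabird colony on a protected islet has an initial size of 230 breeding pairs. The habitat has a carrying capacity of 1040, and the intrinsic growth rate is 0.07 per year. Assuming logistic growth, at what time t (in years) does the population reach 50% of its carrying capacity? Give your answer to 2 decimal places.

A = (K − N₀)/N₀ = (1040 − 230)/230 = 3.5217.
Solve 1040/(1 + 3.5217·e^(−0.07t)) = 520: 1 + 3.5217·e^(−0.07t) = 2, so e^(−0.07t) = 0.283951.
−0.07·t = ln(0.283951) = -1.259, so t = 1.259/0.07 = 17.985.

17.99 years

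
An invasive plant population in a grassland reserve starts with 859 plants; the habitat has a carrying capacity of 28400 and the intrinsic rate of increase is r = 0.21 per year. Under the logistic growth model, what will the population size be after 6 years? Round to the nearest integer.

A = (K − N₀)/N₀ = (28400 − 859)/859 = 32.062.
N(t) = K/(1 + A·e^(−rt)) = 28400/(1 + 32.062×e^(−0.21×6)).
e^(−1.26) = 0.28365; denominator = 1 + 32.062×0.28365 = 10.094.
N = 28400/10.094 = 2813.43.

2813 plants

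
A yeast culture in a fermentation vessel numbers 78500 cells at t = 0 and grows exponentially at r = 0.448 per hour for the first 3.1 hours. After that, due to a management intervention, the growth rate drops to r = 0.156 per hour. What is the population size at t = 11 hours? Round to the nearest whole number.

1079549 cells

Phase 1: N(3.1) = 78500·e^(0.448×3.1) = 78500·e^1.389 = 314788.
Phase 2 runs for 11 − 3.1 = 7.9 hours at r = 0.156.
N(11) = 314788·e^(0.156×7.9) = 314788·e^1.232 = 1.079549×10^6.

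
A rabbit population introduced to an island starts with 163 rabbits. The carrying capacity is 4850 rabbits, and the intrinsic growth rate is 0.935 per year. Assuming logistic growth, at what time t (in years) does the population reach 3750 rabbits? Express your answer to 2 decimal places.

4.90 years

A = (K − N₀)/N₀ = (4850 − 163)/163 = 28.755.
Solve 4850/(1 + 28.755·e^(−0.935t)) = 3750: 1 + 28.755·e^(−0.935t) = 1.2933, so e^(−0.935t) = 0.0102013.
−0.935·t = ln(0.0102013) = -4.5852, so t = 4.5852/0.935 = 4.904.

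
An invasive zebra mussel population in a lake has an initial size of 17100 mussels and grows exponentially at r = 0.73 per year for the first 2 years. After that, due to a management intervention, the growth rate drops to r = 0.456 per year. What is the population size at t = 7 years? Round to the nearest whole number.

719876 mussels

Phase 1: N(2) = 17100·e^(0.73×2) = 17100·e^1.46 = 73631.9.
Phase 2 runs for 7 − 2 = 5 years at r = 0.456.
N(7) = 73631.9·e^(0.456×5) = 73631.9·e^2.28 = 719876.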